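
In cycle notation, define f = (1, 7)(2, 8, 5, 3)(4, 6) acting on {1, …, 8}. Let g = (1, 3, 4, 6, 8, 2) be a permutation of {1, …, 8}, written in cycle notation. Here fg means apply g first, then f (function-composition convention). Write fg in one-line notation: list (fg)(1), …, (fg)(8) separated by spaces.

(fg)(x) = f(g(x)). Computing each image: f(g(1)) = f(3) = 2, f(g(2)) = f(1) = 7, f(g(3)) = f(4) = 6, f(g(4)) = f(6) = 4, f(g(5)) = f(5) = 3, f(g(6)) = f(8) = 5, f(g(7)) = f(7) = 1, f(g(8)) = f(2) = 8.
Hence fg = [2 7 6 4 3 5 1 8].

2 7 6 4 3 5 1 8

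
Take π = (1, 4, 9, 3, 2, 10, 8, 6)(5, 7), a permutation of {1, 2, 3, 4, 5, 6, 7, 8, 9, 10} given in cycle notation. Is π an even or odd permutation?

even

The cycle lengths are 8, 2.
A cycle is odd iff its length is even; π has 2 even-length cycles, so sgn(π) = (−1)^2 and π is even.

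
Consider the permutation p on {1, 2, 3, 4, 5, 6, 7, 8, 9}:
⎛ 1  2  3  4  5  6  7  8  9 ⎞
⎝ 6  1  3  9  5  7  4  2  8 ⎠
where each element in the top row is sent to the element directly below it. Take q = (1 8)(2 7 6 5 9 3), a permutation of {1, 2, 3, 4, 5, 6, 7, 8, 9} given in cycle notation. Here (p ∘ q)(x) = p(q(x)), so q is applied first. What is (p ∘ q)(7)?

First apply q: q(7) = 6, then p(6) = 7. Thus (p ∘ q)(7) = 7.

7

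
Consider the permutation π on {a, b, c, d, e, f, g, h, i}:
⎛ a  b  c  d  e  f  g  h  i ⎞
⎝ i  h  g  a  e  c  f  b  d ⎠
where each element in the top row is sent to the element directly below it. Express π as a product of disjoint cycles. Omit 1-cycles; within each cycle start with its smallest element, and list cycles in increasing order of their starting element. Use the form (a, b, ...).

(a, i, d)(b, h)(c, g, f)

Iterating π from a gives a → i → d → a; that is the 3-cycle (a, i, d).
Repeating from the next unused element and collecting all non-trivial cycles gives (a, i, d)(b, h)(c, g, f).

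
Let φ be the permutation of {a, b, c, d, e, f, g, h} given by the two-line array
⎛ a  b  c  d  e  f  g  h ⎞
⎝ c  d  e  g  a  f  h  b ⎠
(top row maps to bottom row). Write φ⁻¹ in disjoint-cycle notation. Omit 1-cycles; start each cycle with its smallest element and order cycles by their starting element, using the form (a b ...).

The cycle decomposition of φ is (a c e)(b d g h).
The inverse reverses every cycle; in canonical form, φ⁻¹ = (a e c)(b h g d).

(a e c)(b h g d)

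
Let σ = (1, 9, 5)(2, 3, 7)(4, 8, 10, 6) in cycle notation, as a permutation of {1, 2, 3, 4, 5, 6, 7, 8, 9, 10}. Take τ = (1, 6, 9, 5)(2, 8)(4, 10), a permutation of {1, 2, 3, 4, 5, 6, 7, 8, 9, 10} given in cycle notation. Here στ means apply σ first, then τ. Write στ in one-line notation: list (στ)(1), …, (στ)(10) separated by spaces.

Chase each element through σ then τ: 1 → 9 → 5; 2 → 3 → 3; 3 → 7 → 7; 4 → 8 → 2; 5 → 1 → 6; 6 → 4 → 10; 7 → 2 → 8; 8 → 10 → 4; 9 → 5 → 1; 10 → 6 → 9.
So στ in one-line form is 5 3 7 2 6 10 8 4 1 9.

5 3 7 2 6 10 8 4 1 9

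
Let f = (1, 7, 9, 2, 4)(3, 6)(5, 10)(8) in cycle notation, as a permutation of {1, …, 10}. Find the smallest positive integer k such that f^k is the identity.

10

The cycle type of f is (5, 2, 2, 1).
The order is lcm(5, 2, 2) = 10.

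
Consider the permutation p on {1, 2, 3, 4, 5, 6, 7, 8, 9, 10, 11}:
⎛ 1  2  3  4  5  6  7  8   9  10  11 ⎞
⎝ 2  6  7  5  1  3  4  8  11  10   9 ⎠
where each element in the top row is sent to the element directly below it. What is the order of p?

14

The disjoint-cycle form of p has cycle lengths 7, 2, 1, 1.
The order is lcm(7, 2) = 14.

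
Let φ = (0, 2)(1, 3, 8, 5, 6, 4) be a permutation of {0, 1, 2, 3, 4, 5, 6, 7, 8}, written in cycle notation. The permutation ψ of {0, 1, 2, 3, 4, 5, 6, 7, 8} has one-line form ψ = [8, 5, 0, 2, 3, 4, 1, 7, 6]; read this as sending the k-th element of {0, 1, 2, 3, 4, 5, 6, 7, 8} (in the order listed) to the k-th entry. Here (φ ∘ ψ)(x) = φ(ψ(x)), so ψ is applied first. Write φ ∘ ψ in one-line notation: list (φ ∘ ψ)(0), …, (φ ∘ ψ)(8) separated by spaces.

5 6 2 0 8 1 3 7 4

For each element, apply ψ then φ: 0 → 8 → 5; 1 → 5 → 6; 2 → 0 → 2; 3 → 2 → 0; 4 → 3 → 8; 5 → 4 → 1; 6 → 1 → 3; 7 → 7 → 7; 8 → 6 → 4.
So φ ∘ ψ in one-line form is 5 6 2 0 8 1 3 7 4.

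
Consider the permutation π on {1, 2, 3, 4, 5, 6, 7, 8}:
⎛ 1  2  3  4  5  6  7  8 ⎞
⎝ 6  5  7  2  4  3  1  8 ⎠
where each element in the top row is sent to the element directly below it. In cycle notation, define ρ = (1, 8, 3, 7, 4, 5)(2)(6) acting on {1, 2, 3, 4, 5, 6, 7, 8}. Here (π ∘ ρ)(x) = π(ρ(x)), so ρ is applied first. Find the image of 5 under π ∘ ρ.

ρ(5) = 1, then π(1) = 6; composing gives (π ∘ ρ)(5) = 6.

6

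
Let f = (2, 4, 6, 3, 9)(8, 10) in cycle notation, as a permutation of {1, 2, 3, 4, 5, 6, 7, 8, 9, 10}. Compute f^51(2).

4

2 lies in the 5-cycle (2, 4, 6, 3, 9).
Powers repeat with period 5 on this cycle, and 51 mod 5 = 1, so f^51(2) = f^1(2).
Advancing 1 step from 2: 2 → 4.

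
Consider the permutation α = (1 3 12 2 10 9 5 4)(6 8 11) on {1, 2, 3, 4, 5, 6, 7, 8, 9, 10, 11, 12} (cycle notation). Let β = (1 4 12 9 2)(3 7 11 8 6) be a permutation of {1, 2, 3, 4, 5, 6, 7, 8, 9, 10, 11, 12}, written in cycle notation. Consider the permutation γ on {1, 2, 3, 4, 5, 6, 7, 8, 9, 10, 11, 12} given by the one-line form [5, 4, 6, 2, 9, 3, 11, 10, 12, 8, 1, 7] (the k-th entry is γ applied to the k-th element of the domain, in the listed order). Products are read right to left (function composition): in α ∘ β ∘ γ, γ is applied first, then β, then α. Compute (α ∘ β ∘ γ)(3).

12

Apply the permutations in order: γ(3) = 6, then β(6) = 3, then α(3) = 12. So (α ∘ β ∘ γ)(3) = 12.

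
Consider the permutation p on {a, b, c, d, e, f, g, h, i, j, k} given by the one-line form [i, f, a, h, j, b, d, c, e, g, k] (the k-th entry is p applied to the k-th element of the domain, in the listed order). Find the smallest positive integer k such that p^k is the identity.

Writing p as disjoint cycles, the cycle lengths are 8, 2, 1.
Since disjoint cycles commute, ord(p) = lcm(8, 2) = 8.

8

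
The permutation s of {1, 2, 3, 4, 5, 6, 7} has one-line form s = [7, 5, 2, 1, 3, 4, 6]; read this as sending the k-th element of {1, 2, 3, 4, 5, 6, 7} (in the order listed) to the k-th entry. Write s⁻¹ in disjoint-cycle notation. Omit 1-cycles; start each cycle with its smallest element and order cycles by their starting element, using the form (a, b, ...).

First write s in disjoint cycles: (1, 7, 6, 4)(2, 5, 3).
Reversing each cycle (and rotating so the smallest element leads) gives s⁻¹ = (1, 4, 6, 7)(2, 3, 5).

(1, 4, 6, 7)(2, 3, 5)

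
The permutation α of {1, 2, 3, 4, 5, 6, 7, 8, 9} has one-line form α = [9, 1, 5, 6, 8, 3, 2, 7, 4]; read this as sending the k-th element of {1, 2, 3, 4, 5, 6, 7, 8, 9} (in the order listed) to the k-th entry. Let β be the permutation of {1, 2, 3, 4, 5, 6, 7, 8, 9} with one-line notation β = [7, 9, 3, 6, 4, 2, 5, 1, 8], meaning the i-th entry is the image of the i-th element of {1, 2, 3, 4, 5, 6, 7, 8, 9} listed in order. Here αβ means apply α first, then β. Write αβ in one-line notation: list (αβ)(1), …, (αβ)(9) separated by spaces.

Chase each element through α then β: 1 → 9 → 8; 2 → 1 → 7; 3 → 5 → 4; 4 → 6 → 2; 5 → 8 → 1; 6 → 3 → 3; 7 → 2 → 9; 8 → 7 → 5; 9 → 4 → 6.
So αβ in one-line form is 8 7 4 2 1 3 9 5 6.

8 7 4 2 1 3 9 5 6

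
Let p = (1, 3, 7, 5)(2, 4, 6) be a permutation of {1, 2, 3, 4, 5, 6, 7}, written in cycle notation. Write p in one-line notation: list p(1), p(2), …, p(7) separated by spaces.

Reading each image from the cycles: 1↦3, 2↦4, 3↦7, 4↦6, 5↦1, 6↦2, 7↦5.
Listing these in domain order gives 3 4 7 6 1 2 5.

3 4 7 6 1 2 5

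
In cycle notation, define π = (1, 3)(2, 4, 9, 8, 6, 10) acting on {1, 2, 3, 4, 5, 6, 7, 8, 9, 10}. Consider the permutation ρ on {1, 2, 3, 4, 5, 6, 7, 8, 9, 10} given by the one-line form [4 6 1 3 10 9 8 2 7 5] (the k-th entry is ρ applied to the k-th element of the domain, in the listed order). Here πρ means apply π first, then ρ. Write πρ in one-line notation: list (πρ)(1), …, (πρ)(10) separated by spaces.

1 3 4 7 10 5 8 9 2 6

Chase each element through π then ρ: 1 → 3 → 1; 2 → 4 → 3; 3 → 1 → 4; 4 → 9 → 7; 5 → 5 → 10; 6 → 10 → 5; 7 → 7 → 8; 8 → 6 → 9; 9 → 8 → 2; 10 → 2 → 6.
Collecting the images, πρ = [1 3 4 7 10 5 8 9 2 6].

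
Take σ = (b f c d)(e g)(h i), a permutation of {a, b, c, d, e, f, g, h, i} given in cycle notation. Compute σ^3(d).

c

d lies in the 4-cycle (b f c d).
Advancing 3 steps from d: d → b → f → c.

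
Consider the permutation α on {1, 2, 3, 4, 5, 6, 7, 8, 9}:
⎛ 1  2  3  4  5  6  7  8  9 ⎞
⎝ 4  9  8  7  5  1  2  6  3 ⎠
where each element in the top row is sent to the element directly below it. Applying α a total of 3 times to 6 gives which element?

Tracing 6 → 1 → … returns to 6 after 8 steps, so 6 lies in an 8-cycle (1 4 7 2 9 3 8 6).
Stepping 3 places around the cycle: 6 → 1 → 4 → 7.

7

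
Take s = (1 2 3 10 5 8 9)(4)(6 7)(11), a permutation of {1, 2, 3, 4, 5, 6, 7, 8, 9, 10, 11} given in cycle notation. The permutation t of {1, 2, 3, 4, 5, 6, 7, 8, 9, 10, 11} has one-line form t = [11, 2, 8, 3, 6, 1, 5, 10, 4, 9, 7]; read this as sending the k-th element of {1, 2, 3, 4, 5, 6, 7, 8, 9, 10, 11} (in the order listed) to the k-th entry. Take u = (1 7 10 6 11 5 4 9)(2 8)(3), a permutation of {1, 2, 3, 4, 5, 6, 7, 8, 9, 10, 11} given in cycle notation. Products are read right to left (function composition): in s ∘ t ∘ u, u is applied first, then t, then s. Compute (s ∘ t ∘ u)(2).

5

(s ∘ t ∘ u)(2) = s(t(u(2))). u(2) = 8, then t(8) = 10, then s(10) = 5, so the result is 5.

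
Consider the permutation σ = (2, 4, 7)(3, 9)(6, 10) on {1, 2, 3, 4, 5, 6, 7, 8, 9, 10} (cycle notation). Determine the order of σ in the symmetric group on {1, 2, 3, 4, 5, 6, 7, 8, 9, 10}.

The disjoint cycles have lengths 3, 2, 2, 1, 1, 1.
The order of σ is the least common multiple of its cycle lengths: lcm(3, 2, 2) = 6.

6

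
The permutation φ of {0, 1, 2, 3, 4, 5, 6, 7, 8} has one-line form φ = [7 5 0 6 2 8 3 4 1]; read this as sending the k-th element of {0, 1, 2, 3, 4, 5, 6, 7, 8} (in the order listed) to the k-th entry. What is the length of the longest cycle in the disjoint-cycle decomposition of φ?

4

Decomposing into disjoint cycles gives (0 7 4 2)(1 5 8)(3 6); the longest has length 4.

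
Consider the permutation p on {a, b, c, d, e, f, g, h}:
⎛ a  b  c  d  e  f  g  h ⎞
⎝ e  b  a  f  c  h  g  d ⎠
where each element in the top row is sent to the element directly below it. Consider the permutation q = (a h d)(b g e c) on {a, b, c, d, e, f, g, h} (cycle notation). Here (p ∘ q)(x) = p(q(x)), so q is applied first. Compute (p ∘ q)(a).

q(a) = h, then p(h) = d; composing gives (p ∘ q)(a) = d.

d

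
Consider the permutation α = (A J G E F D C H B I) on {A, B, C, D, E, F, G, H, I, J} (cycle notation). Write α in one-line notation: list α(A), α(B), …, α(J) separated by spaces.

Image by image: A↦J, B↦I, C↦H, D↦C, E↦F, F↦D, G↦E, H↦B, I↦A, J↦G.
So the one-line form is J I H C F D E B A G.

J I H C F D E B A G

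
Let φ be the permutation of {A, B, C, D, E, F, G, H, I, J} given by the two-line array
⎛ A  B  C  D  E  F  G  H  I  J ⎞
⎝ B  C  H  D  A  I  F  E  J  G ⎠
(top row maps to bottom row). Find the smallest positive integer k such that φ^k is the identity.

20

The disjoint-cycle form of φ has cycle lengths 5, 4, 1.
The order is lcm(5, 4) = 20.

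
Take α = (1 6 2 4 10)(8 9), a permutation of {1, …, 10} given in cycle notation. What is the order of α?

The disjoint cycles have lengths 5, 2, 1, 1, 1.
Since disjoint cycles commute, ord(α) = lcm(5, 2) = 10.

10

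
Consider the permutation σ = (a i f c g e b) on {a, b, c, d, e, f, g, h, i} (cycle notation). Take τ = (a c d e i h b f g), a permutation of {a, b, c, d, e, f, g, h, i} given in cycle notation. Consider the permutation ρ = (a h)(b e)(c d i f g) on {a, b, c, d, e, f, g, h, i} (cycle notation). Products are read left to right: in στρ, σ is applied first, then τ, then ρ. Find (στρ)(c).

h

Apply the permutations in order: σ(c) = g, then τ(g) = a, then ρ(a) = h. So (στρ)(c) = h.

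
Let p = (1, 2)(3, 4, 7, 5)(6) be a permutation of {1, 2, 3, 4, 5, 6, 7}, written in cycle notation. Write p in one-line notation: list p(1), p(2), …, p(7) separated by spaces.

Image by image: 1↦2, 2↦1, 3↦4, 4↦7, 5↦3, 6↦6, 7↦5.
Listing these in domain order gives 2 1 4 7 3 6 5.

2 1 4 7 3 6 5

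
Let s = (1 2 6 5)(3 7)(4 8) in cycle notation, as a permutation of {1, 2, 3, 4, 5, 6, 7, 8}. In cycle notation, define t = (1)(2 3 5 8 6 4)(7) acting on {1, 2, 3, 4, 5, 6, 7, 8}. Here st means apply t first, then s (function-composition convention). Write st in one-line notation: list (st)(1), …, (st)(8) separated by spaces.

(st)(x) = s(t(x)). Computing each image: s(t(1)) = s(1) = 2, s(t(2)) = s(3) = 7, s(t(3)) = s(5) = 1, s(t(4)) = s(2) = 6, s(t(5)) = s(8) = 4, s(t(6)) = s(4) = 8, s(t(7)) = s(7) = 3, s(t(8)) = s(6) = 5.
Hence st = [2 7 1 6 4 8 3 5].

2 7 1 6 4 8 3 5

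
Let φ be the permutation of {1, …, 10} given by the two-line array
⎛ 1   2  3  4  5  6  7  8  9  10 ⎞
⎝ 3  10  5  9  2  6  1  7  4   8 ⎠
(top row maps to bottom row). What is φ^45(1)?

Tracing 1 → 3 → … returns to 1 after 7 steps, so 1 lies in a 7-cycle (1, 3, 5, 2, 10, 8, 7).
Since the cycle has length 7, φ^45 acts on it the same as φ^3 (45 mod 7 = 3).
Stepping 3 places around the cycle: 1 → 3 → 5 → 2.

2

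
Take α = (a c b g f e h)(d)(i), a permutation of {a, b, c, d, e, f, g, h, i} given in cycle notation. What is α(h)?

h appears in (a c b g f e h); the next entry (wrapping around) is a.

a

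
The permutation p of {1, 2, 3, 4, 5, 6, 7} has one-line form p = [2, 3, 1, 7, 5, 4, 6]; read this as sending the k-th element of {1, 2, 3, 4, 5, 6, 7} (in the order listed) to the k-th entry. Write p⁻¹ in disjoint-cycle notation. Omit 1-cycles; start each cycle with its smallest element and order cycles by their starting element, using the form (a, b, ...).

The cycle decomposition of p is (1, 2, 3)(4, 7, 6).
Reversing each cycle (and rotating so the smallest element leads) gives p⁻¹ = (1, 3, 2)(4, 6, 7).

(1, 3, 2)(4, 6, 7)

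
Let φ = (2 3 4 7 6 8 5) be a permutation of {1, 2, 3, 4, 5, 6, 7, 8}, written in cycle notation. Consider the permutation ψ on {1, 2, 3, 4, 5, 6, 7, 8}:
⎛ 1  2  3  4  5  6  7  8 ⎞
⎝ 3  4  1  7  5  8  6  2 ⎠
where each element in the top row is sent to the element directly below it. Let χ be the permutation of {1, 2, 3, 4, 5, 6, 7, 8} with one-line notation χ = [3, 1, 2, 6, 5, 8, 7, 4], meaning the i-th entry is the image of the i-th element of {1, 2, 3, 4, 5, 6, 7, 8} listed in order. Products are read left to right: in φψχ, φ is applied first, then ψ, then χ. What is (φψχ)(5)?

6

(φψχ)(5) = χ(ψ(φ(5))). φ(5) = 2, then ψ(2) = 4, then χ(4) = 6, so the result is 6.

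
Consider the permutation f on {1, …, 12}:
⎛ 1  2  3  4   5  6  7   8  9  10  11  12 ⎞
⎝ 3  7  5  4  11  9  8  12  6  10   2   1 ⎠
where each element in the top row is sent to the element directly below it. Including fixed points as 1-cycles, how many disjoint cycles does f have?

4

The cycle decomposition is (1, 3, 5, 11, 2, 7, 8, 12)(4)(6, 9)(10), which has 4 cycles (counting 1-cycles).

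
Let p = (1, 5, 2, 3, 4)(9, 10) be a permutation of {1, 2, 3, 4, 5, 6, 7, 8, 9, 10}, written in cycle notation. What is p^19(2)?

5

2 lies in the 5-cycle (1, 5, 2, 3, 4).
Since the cycle has length 5, p^19 acts on it the same as p^4 (19 mod 5 = 4).
Stepping 4 places around the cycle: 2 → 3 → 4 → 1 → 5.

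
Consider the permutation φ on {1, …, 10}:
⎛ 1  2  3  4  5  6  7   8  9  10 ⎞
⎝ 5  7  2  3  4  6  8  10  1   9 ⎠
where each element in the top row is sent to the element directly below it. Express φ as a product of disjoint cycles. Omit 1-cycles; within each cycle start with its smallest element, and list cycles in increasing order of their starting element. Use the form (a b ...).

From 1: 1 → 5 → 4 → 3 → 2 → 7 → 8 → 10 → 9 → 1, closing the cycle (1 5 4 3 2 7 8 10 9).
Continuing from each remaining unvisited element yields (1 5 4 3 2 7 8 10 9).

(1 5 4 3 2 7 8 10 9)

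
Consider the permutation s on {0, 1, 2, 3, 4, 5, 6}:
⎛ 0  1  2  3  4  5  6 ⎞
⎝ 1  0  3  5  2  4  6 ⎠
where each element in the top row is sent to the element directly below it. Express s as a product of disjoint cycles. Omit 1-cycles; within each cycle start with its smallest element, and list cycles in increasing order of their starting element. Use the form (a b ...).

(0 1)(2 3 5 4)

From 0: 0 → 1 → 0, closing the cycle (0 1).
Repeating from the next unused element and collecting all non-trivial cycles gives (0 1)(2 3 5 4).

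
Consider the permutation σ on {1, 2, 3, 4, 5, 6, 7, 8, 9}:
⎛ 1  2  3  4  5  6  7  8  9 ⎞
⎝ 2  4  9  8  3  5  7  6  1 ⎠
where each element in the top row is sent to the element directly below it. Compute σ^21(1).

Tracing 1 → 2 → … returns to 1 after 8 steps, so 1 lies in an 8-cycle (1, 2, 4, 8, 6, 5, 3, 9).
On an 8-cycle, σ^8 is the identity, so σ^21 = σ^5 there (21 ≡ 5 mod 8).
Advancing 5 steps from 1: 1 → 2 → 4 → 8 → 6 → 5.

5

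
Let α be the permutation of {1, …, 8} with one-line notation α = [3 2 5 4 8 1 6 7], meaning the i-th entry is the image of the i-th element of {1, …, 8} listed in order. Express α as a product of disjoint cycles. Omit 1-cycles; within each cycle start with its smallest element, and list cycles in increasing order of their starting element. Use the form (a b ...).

Start at 1 and follow images: 1 → 3 → 5 → 8 → 7 → 6 → 1, giving the cycle (1 3 5 8 7 6).
Repeating from the next unused element and collecting all non-trivial cycles gives (1 3 5 8 7 6).

(1 3 5 8 7 6)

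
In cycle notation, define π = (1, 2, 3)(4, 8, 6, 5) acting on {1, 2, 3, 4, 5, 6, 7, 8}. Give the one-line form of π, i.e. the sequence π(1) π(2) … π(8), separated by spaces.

2 3 1 8 4 5 7 6

Image by image: 1↦2, 2↦3, 3↦1, 4↦8, 5↦4, 6↦5, 7↦7, 8↦6.
So the one-line form is 2 3 1 8 4 5 7 6.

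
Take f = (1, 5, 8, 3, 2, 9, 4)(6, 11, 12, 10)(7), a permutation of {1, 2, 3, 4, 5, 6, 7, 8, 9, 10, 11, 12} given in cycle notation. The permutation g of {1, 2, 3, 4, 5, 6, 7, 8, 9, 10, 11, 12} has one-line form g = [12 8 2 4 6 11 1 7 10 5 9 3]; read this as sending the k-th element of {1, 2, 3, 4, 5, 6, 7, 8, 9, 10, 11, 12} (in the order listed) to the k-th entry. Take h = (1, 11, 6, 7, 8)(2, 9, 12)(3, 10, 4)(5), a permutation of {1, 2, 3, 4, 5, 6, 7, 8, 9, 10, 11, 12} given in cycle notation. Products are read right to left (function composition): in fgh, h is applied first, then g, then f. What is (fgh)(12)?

3

(fgh)(12) = f(g(h(12))). h(12) = 2, then g(2) = 8, then f(8) = 3, so the result is 3.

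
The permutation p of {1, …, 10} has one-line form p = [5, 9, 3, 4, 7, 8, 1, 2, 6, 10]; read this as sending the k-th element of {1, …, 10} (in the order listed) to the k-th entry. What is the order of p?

Writing p as disjoint cycles, the cycle lengths are 4, 3, 1, 1, 1.
The order of p is the least common multiple of its cycle lengths: lcm(4, 3) = 12.

12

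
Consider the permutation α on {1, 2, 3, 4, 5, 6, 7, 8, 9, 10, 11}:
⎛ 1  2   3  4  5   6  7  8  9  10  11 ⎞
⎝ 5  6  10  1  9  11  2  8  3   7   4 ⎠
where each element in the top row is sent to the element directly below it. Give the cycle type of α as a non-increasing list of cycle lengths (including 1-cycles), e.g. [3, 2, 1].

The disjoint cycles are (1, 5, 9, 3, 10, 7, 2, 6, 11, 4)(8), with lengths 10, 1 in non-increasing order.

[10, 1]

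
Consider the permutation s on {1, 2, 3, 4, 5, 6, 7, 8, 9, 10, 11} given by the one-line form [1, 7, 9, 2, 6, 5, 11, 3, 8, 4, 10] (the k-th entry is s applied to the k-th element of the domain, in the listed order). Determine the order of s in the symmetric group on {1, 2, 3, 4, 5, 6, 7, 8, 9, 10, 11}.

The disjoint-cycle form of s has cycle lengths 5, 3, 2, 1.
The order of s is the least common multiple of its cycle lengths: lcm(5, 3, 2) = 30.

30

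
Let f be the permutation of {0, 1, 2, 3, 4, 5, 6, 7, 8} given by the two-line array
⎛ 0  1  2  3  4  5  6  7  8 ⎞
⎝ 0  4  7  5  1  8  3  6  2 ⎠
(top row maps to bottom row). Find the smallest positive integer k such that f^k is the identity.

6

Writing f as disjoint cycles, the cycle lengths are 6, 2, 1.
Since disjoint cycles commute, ord(f) = lcm(6, 2) = 6.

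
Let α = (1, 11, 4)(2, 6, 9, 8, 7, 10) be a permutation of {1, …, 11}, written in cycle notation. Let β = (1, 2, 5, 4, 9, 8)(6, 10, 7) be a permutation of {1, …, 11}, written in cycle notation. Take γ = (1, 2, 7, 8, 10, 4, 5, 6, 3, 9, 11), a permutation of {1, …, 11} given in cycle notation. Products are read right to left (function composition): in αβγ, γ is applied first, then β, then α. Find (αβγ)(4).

1

Apply the permutations in order: γ(4) = 5, then β(5) = 4, then α(4) = 1. So (αβγ)(4) = 1.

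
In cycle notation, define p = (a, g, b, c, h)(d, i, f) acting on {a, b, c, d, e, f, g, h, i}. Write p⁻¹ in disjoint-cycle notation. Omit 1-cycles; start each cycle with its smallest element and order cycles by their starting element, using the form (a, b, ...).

The inverse reverses each cycle.
After reversing and putting each cycle's least element first, p⁻¹ = (a, h, c, b, g)(d, f, i).

(a, h, c, b, g)(d, f, i)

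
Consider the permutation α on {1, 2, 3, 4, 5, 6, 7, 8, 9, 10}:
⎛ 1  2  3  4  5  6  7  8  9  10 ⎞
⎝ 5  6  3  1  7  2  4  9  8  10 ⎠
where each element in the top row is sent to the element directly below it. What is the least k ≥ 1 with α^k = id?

The disjoint-cycle form of α has cycle lengths 4, 2, 2, 1, 1.
The order of α is the least common multiple of its cycle lengths: lcm(4, 2, 2) = 4.

4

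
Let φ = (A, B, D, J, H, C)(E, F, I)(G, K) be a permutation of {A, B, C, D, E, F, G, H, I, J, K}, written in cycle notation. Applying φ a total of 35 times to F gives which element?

F lies in the 3-cycle (E, F, I).
Powers repeat with period 3 on this cycle, and 35 mod 3 = 2, so φ^35(F) = φ^2(F).
Stepping 2 places around the cycle: F → I → E.

E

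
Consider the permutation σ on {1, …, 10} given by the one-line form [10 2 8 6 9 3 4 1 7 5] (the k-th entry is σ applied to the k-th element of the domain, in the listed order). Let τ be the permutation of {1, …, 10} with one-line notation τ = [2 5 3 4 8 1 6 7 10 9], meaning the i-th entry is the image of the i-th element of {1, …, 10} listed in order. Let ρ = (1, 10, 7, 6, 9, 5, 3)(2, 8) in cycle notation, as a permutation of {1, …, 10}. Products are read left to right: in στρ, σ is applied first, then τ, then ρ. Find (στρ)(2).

3

Chase 2: σ(2) = 2; τ(2) = 5; ρ(5) = 3. Hence (στρ)(2) = 3.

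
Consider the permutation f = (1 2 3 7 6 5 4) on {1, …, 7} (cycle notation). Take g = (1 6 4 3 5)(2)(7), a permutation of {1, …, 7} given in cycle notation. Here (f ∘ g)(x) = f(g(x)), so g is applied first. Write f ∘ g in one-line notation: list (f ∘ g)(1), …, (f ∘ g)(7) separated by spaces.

5 3 4 7 2 1 6

Chase each element through g then f: 1 → 6 → 5; 2 → 2 → 3; 3 → 5 → 4; 4 → 3 → 7; 5 → 1 → 2; 6 → 4 → 1; 7 → 7 → 6.
So f ∘ g in one-line form is 5 3 4 7 2 1 6.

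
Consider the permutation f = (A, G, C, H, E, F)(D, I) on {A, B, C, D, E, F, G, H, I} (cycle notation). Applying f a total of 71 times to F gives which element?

F lies in the 6-cycle (A, G, C, H, E, F).
On a 6-cycle, f^6 is the identity, so f^71 = f^5 there (71 ≡ 5 mod 6).
Advancing 5 steps from F: F → A → G → C → H → E.

E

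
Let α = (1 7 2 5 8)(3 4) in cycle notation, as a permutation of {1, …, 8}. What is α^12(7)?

7 lies in the 5-cycle (1 7 2 5 8).
Powers repeat with period 5 on this cycle, and 12 mod 5 = 2, so α^12(7) = α^2(7).
Advancing 2 steps from 7: 7 → 2 → 5.

5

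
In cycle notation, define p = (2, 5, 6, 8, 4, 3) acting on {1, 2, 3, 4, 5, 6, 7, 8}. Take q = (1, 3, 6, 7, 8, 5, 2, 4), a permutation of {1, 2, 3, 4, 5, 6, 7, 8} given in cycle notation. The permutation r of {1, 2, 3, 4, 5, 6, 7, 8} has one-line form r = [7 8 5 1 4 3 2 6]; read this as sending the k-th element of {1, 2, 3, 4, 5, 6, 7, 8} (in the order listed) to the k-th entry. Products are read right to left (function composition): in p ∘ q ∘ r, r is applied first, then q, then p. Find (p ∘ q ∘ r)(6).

Chase 6: r(6) = 3; q(3) = 6; p(6) = 8. Hence (p ∘ q ∘ r)(6) = 8.

8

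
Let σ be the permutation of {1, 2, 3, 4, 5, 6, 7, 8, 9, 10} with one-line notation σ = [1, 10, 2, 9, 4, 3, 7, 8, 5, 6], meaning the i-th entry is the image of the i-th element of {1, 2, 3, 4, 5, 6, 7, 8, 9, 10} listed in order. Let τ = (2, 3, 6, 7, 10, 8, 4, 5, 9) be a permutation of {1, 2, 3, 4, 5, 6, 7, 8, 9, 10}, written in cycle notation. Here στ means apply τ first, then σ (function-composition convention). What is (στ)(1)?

1

(στ)(1) = σ(τ(1)). τ(1) = 1, then σ(1) = 1. So (στ)(1) = 1.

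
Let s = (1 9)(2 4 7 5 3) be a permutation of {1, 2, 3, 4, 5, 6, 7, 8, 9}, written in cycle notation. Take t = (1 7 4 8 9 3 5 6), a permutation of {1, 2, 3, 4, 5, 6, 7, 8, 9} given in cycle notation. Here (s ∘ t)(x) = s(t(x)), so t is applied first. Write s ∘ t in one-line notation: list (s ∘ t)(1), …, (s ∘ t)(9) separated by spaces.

5 4 3 8 6 9 7 1 2

For each element, apply t then s: 1 → 7 → 5; 2 → 2 → 4; 3 → 5 → 3; 4 → 8 → 8; 5 → 6 → 6; 6 → 1 → 9; 7 → 4 → 7; 8 → 9 → 1; 9 → 3 → 2.
Collecting the images, s ∘ t = [5 4 3 8 6 9 7 1 2].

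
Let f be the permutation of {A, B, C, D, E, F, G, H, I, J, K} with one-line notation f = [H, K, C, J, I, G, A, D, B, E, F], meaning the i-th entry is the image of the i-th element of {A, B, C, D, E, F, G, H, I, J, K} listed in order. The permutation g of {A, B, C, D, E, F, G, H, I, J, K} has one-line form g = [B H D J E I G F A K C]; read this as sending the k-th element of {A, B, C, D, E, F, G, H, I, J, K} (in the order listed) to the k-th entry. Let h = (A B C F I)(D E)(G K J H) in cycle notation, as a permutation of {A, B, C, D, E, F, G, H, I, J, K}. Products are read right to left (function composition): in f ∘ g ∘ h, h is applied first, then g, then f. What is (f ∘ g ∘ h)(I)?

K

Apply the permutations in order: h(I) = A, then g(A) = B, then f(B) = K. So (f ∘ g ∘ h)(I) = K.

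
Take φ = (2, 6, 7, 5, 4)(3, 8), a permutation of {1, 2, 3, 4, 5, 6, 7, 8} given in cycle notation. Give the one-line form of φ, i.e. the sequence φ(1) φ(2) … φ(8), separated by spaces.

1 6 8 2 4 7 5 3

Each element maps to the next entry in its cycle (wrapping to the front): 1↦1, 2↦6, 3↦8, 4↦2, 5↦4, 6↦7, 7↦5, 8↦3.
So the one-line form is 1 6 8 2 4 7 5 3.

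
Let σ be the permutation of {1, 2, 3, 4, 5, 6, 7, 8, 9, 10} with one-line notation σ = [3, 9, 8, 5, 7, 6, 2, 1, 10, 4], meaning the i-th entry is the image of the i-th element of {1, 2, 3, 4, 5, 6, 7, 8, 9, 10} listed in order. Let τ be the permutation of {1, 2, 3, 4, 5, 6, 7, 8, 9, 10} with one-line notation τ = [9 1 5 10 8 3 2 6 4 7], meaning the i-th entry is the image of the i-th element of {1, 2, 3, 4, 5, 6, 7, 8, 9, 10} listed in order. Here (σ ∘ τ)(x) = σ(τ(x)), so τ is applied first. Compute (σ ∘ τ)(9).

5

First apply τ: τ(9) = 4, then σ(4) = 5. Thus (σ ∘ τ)(9) = 5.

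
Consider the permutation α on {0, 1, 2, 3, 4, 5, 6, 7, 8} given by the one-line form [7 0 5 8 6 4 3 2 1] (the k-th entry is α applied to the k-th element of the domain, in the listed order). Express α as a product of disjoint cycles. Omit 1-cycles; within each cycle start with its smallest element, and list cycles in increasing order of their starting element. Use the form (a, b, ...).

Start at 0 and follow images: 0 → 7 → 2 → 5 → 4 → 6 → 3 → 8 → 1 → 0, giving the cycle (0, 7, 2, 5, 4, 6, 3, 8, 1).
Continuing from each remaining unvisited element yields (0, 7, 2, 5, 4, 6, 3, 8, 1).

(0, 7, 2, 5, 4, 6, 3, 8, 1)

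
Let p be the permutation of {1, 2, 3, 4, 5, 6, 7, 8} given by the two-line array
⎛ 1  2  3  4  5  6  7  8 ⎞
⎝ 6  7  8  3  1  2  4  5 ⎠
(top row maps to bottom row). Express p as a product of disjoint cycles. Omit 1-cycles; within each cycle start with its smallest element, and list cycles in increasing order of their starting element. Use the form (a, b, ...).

(1, 6, 2, 7, 4, 3, 8, 5)

Start at 1 and follow images: 1 → 6 → 2 → 7 → 4 → 3 → 8 → 5 → 1, giving the cycle (1, 6, 2, 7, 4, 3, 8, 5).
Repeating from the next unused element and collecting all non-trivial cycles gives (1, 6, 2, 7, 4, 3, 8, 5).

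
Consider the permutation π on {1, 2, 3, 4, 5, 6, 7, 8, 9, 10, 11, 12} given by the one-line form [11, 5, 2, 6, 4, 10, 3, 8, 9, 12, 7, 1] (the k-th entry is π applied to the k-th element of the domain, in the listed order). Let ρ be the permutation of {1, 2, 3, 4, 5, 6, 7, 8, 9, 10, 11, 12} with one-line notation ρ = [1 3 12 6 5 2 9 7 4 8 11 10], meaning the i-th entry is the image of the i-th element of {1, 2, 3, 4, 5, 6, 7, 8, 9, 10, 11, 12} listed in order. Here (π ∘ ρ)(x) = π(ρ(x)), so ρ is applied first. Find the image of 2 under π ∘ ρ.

2

First apply ρ: ρ(2) = 3, then π(3) = 2. Thus (π ∘ ρ)(2) = 2.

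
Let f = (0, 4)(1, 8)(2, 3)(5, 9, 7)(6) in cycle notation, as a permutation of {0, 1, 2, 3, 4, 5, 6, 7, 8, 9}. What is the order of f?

6

The disjoint cycles have lengths 3, 2, 2, 2, 1.
The order of f is the least common multiple of its cycle lengths: lcm(3, 2, 2, 2) = 6.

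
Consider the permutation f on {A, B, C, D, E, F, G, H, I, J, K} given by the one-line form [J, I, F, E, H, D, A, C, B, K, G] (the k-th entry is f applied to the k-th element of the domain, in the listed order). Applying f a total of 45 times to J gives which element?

K

Tracing J → K → … returns to J after 4 steps, so J lies in a 4-cycle (A J K G).
Since the cycle has length 4, f^45 acts on it the same as f^1 (45 mod 4 = 1).
Stepping 1 place around the cycle: J → K.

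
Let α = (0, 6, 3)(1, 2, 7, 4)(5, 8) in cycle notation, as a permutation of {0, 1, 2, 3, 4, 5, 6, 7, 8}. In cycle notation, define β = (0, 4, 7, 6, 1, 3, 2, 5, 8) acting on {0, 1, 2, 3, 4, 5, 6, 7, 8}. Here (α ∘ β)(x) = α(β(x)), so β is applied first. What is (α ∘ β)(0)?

β(0) = 4, then α(4) = 1; composing gives (α ∘ β)(0) = 1.

1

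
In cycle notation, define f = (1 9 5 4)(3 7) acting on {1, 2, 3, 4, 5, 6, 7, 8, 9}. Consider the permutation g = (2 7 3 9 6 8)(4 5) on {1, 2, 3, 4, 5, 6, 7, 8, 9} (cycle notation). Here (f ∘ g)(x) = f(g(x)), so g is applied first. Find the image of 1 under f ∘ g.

9

(f ∘ g)(1) = f(g(1)). g(1) = 1, then f(1) = 9. So (f ∘ g)(1) = 9.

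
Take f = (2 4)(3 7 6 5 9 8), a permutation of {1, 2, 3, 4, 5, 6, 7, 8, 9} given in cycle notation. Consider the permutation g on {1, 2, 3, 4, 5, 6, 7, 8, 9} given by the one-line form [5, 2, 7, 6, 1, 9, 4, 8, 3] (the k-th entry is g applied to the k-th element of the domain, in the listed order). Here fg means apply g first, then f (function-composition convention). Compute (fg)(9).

(fg)(9) = f(g(9)). g(9) = 3, then f(3) = 7. So (fg)(9) = 7.

7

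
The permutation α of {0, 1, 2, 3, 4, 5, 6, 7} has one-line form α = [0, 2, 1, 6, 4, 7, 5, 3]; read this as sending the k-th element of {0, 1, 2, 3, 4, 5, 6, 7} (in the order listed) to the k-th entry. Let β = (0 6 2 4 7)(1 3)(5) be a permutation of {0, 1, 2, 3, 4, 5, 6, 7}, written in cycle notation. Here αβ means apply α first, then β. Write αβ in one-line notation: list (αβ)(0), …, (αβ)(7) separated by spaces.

(αβ)(x) = β(α(x)). Computing each image: β(α(0)) = β(0) = 6, β(α(1)) = β(2) = 4, β(α(2)) = β(1) = 3, β(α(3)) = β(6) = 2, β(α(4)) = β(4) = 7, β(α(5)) = β(7) = 0, β(α(6)) = β(5) = 5, β(α(7)) = β(3) = 1.
Hence αβ = [6 4 3 2 7 0 5 1].

6 4 3 2 7 0 5 1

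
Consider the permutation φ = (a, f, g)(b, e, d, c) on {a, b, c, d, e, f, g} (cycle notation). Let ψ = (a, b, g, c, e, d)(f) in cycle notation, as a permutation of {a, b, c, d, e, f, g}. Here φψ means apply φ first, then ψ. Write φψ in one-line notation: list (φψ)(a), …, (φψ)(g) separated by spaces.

Chase each element through φ then ψ: a → f → f; b → e → d; c → b → g; d → c → e; e → d → a; f → g → c; g → a → b.
So φψ in one-line form is f d g e a c b.

f d g e a c b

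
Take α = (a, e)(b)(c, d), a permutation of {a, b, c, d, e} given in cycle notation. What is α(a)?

a appears in (a, e); the next entry (wrapping around) is e.

e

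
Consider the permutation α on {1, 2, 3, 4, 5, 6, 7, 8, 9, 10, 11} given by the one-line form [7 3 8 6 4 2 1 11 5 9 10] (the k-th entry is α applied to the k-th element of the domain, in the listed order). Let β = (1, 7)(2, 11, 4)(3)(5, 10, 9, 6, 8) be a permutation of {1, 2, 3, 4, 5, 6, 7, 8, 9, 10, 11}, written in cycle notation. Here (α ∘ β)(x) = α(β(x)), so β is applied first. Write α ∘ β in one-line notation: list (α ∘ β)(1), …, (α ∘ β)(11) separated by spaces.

(α ∘ β)(x) = α(β(x)). Computing each image: α(β(1)) = α(7) = 1, α(β(2)) = α(11) = 10, α(β(3)) = α(3) = 8, α(β(4)) = α(2) = 3, α(β(5)) = α(10) = 9, α(β(6)) = α(8) = 11, α(β(7)) = α(1) = 7, α(β(8)) = α(5) = 4, α(β(9)) = α(6) = 2, α(β(10)) = α(9) = 5, α(β(11)) = α(4) = 6.
Hence α ∘ β = [1 10 8 3 9 11 7 4 2 5 6].

1 10 8 3 9 11 7 4 2 5 6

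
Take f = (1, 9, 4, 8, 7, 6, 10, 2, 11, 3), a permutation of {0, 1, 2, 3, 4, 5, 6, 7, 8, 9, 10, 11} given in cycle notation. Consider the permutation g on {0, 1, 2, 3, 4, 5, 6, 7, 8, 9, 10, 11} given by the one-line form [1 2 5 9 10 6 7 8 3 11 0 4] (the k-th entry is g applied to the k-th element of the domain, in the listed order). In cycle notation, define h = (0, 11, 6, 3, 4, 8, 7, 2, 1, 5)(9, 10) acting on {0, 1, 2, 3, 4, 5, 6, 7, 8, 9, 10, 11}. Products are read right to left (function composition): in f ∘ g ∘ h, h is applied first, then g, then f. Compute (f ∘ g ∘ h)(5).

Chase 5: h(5) = 0; g(0) = 1; f(1) = 9. Hence (f ∘ g ∘ h)(5) = 9.

9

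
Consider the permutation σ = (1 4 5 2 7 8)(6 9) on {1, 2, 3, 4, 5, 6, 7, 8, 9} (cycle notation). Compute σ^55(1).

4

1 lies in the 6-cycle (1 4 5 2 7 8).
On a 6-cycle, σ^6 is the identity, so σ^55 = σ^1 there (55 ≡ 1 mod 6).
Advancing 1 step from 1: 1 → 4.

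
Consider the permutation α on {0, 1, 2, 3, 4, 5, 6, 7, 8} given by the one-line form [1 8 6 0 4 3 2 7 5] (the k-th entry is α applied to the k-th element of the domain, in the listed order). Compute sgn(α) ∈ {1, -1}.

-1

In disjoint-cycle form the cycle lengths are 5, 2, 1, 1.
A cycle of length ℓ contributes ℓ−1 transpositions, so α is a product of 4 + 1 = 5 transpositions — odd.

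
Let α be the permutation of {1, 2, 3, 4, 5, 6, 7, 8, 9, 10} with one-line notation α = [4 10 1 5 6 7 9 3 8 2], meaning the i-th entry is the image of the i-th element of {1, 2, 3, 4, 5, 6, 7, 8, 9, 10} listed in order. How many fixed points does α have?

No element satisfies α(x) = x, so there are 0 fixed points.

0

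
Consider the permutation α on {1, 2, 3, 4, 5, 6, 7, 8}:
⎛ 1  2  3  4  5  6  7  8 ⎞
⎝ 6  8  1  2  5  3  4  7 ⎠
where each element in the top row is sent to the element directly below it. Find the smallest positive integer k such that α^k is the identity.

12

The disjoint-cycle form of α has cycle lengths 4, 3, 1.
The order of α is the least common multiple of its cycle lengths: lcm(4, 3) = 12.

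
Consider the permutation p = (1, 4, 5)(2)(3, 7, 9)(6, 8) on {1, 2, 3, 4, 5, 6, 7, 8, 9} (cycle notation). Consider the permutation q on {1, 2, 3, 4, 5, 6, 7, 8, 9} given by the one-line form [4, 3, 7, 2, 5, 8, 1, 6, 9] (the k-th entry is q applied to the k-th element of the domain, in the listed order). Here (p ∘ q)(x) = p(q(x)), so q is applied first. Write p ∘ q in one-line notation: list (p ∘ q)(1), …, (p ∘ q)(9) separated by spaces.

5 7 9 2 1 6 4 8 3

(p ∘ q)(x) = p(q(x)). Computing each image: p(q(1)) = p(4) = 5, p(q(2)) = p(3) = 7, p(q(3)) = p(7) = 9, p(q(4)) = p(2) = 2, p(q(5)) = p(5) = 1, p(q(6)) = p(8) = 6, p(q(7)) = p(1) = 4, p(q(8)) = p(6) = 8, p(q(9)) = p(9) = 3.
Hence p ∘ q = [5 7 9 2 1 6 4 8 3].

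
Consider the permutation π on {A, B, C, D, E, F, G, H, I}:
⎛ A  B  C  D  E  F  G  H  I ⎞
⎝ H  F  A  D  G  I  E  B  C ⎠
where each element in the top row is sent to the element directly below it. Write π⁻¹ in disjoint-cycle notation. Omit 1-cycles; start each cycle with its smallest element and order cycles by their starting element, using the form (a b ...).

(A C I F B H)(E G)

The cycle decomposition of π is (A H B F I C)(E G).
Reversing each cycle (and rotating so the smallest element leads) gives π⁻¹ = (A C I F B H)(E G).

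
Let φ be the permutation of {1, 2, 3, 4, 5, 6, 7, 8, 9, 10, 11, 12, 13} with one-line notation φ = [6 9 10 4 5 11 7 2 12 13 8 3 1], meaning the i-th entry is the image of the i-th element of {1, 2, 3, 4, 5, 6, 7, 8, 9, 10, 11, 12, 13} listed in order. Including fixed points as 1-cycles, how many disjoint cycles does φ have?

4

The cycle decomposition is (1 6 11 8 2 9 12 3 10 13)(4)(5)(7), which has 4 cycles (counting 1-cycles).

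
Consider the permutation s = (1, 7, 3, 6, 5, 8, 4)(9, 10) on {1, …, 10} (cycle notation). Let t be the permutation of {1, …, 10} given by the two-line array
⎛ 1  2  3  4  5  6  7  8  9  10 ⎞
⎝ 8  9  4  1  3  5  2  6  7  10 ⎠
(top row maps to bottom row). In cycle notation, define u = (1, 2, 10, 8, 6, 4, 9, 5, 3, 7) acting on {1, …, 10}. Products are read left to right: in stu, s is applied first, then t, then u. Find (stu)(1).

10

(stu)(1) = u(t(s(1))). s(1) = 7, then t(7) = 2, then u(2) = 10, so the result is 10.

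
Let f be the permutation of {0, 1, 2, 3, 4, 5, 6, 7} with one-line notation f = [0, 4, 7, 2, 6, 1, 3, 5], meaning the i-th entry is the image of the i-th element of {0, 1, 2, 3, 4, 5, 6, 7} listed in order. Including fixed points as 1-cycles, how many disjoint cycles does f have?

2

The cycle decomposition is (0)(1, 4, 6, 3, 2, 7, 5), which has 2 cycles (counting 1-cycles).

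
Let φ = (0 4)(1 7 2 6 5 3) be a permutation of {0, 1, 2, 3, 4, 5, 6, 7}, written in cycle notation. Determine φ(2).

6

Within (1 7 2 6 5 3), 2 ↦ 6.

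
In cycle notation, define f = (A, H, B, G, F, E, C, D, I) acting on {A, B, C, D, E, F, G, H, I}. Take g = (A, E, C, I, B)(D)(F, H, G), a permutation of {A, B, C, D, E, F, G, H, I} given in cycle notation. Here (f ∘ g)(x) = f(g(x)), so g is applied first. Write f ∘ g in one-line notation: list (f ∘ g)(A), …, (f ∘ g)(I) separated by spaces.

C H A I D B E F G

(f ∘ g)(x) = f(g(x)). Computing each image: f(g(A)) = f(E) = C, f(g(B)) = f(A) = H, f(g(C)) = f(I) = A, f(g(D)) = f(D) = I, f(g(E)) = f(C) = D, f(g(F)) = f(H) = B, f(g(G)) = f(F) = E, f(g(H)) = f(G) = F, f(g(I)) = f(B) = G.
Hence f ∘ g = [C H A I D B E F G].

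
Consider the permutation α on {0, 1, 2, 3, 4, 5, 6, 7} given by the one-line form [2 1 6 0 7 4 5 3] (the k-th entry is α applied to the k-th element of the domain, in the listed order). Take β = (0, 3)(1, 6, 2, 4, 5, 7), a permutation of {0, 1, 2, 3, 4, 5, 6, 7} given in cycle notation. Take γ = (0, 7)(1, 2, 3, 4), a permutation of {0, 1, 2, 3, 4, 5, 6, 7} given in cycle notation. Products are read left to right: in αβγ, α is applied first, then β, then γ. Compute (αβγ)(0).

1

Apply the permutations in order: α(0) = 2, then β(2) = 4, then γ(4) = 1. So (αβγ)(0) = 1.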